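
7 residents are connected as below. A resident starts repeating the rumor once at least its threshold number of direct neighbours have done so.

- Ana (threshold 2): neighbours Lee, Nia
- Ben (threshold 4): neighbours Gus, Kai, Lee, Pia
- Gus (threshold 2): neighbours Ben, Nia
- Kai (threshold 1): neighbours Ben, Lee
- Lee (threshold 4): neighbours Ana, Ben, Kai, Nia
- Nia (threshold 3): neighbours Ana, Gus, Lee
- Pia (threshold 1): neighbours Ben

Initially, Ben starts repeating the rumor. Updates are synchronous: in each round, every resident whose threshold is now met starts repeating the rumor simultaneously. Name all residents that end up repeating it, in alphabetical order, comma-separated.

Round 1 — Ben starts repeating the rumor (initial).
Round 2 — checking thresholds:
  Gus: 1 of 2 neighbours < 2, not yet.
  Kai: 1 of 2 neighbours ≥ 1, starts repeating the rumor.
  Lee: 1 of 4 neighbours < 4, not yet.
  Pia: 1 of 1 neighbours ≥ 1, starts repeating the rumor.
Round 3 — no new spreads; cascade stops.

Ben, Kai, Pia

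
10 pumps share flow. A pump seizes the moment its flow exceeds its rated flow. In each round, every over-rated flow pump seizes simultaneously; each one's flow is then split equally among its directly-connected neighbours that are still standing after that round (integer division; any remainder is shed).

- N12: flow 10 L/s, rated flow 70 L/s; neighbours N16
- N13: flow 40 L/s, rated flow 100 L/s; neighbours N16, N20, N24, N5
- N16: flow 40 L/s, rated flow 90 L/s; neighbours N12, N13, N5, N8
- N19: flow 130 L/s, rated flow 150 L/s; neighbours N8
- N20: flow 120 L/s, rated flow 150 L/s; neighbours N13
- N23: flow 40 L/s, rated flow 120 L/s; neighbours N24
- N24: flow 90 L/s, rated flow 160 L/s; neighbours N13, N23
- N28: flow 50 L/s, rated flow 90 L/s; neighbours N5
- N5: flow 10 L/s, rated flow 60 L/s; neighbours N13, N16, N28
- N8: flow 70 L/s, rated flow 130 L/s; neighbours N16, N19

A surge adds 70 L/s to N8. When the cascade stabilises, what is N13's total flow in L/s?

Round 1 — N8 at 140 > 130. N8 seizes.
  N8 sheds 140 L/s to N16, N19: 70 each.
    N16: 40+70 = 110 > 90
    N19: 130+70 = 200 > 150
Round 2 — N16, N19 seize.
  N16 sheds 110 L/s to N12, N13, N5: 36 each (2 lost).
    N12: 10+36 = 46 ≤ 70
    N13: 40+36 = 76 ≤ 100
    N5: 10+36 = 46 ≤ 60
  N19 sheds 200 L/s: no online neighbours, lost.
No further seizures.

76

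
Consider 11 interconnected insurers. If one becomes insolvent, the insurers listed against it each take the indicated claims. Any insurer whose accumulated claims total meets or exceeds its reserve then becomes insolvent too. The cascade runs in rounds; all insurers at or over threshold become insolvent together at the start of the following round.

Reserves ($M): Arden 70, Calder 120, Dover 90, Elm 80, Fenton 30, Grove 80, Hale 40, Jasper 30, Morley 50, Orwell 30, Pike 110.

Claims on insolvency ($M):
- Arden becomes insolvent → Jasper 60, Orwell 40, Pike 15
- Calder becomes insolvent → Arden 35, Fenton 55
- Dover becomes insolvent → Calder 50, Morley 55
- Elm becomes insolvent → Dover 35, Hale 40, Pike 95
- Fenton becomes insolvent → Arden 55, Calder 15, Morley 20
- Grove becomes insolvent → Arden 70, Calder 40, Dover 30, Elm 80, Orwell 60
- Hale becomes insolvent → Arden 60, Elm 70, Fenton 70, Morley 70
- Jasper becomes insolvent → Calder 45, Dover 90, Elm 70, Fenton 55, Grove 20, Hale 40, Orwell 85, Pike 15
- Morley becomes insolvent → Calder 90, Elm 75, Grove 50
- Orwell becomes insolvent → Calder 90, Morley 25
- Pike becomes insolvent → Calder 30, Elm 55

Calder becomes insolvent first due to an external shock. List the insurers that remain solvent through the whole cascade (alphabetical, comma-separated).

Round 1 — Calder becomes insolvent (initial).
  Arden: +35 → 35 < 70
  Fenton: +55 → 55 ≥ 30
Round 2 — Fenton becomes insolvent.
  Arden: +55 → 90 ≥ 70
  Morley: +20 → 20 < 50
Round 3 — Arden becomes insolvent.
  Jasper: +60 → 60 ≥ 30
  Orwell: +40 → 40 ≥ 30
  Pike: +15 → 15 < 110
Round 4 — Jasper, Orwell become insolvent.
  Dover: +90 → 90 ≥ 90
  Elm: +70 → 70 < 80
  Grove: +20 → 20 < 80
  Hale: +40 → 40 ≥ 40
  Morley: +25 → 45 < 50
  Pike: +15 → 30 < 110
Round 5 — Dover, Hale become insolvent.
  Elm: +70 → 140 ≥ 80
  Morley: +55+70 → 170 ≥ 50
Round 6 — Elm, Morley become insolvent.
  Grove: +50 → 70 < 80
  Pike: +95 → 125 ≥ 110
Round 7 — Pike becomes insolvent.
No further insolvencies.

Grove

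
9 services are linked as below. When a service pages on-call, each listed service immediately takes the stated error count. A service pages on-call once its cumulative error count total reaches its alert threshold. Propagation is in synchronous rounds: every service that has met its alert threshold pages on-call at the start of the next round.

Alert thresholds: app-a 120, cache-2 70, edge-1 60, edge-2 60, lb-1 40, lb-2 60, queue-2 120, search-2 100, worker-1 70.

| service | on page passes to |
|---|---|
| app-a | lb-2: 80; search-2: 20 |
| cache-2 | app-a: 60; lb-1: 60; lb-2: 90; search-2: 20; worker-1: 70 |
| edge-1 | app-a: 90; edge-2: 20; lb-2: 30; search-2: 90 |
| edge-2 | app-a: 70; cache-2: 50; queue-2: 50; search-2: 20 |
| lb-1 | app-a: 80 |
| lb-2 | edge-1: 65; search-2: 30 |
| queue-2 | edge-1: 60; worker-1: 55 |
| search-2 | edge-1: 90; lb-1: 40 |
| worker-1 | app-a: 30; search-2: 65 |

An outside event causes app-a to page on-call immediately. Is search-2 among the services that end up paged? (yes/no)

yes

Round 1 — app-a pages on-call (initial).
  lb-2: +80 → 80 ≥ 60
  search-2: +20 → 20 < 100
Round 2 — lb-2 pages on-call.
  edge-1: +65 → 65 ≥ 60
  search-2: +30 → 50 < 100
Round 3 — edge-1 pages on-call.
  edge-2: +20 → 20 < 60
  search-2: +90 → 140 ≥ 100
Round 4 — search-2 pages on-call.
  lb-1: +40 → 40 ≥ 40
Round 5 — lb-1 pages on-call.
No further pages.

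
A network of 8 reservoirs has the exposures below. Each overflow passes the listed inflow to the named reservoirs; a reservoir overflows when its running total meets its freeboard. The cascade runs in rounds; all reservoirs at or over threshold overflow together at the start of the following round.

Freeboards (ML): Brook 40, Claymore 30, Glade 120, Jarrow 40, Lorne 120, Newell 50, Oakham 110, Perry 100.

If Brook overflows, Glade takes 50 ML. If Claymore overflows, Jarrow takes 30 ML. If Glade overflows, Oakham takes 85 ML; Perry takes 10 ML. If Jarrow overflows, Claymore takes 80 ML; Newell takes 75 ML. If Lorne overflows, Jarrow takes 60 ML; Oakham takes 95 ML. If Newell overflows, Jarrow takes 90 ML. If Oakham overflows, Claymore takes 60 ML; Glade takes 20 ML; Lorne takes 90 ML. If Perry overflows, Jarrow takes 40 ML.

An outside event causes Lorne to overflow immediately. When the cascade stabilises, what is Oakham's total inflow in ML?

Round 1 — Lorne overflows (initial).
  Jarrow: +60 → 60 ≥ 40
  Oakham: +95 → 95 < 110
Round 2 — Jarrow overflows.
  Claymore: +80 → 80 ≥ 30
  Newell: +75 → 75 ≥ 50
Round 3 — Claymore, Newell overflow.
No further overflows.

95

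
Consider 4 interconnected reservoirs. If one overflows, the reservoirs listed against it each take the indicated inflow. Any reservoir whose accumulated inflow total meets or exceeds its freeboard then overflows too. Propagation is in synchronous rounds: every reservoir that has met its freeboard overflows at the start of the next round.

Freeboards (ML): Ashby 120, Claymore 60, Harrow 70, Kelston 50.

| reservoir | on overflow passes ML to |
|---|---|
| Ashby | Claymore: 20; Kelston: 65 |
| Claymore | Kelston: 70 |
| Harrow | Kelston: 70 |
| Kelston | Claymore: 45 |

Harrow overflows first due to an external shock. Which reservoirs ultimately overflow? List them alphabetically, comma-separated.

Round 1 — Harrow overflows (initial).
  Kelston: +70 → 70 ≥ 50
Round 2 — Kelston overflows.
  Claymore: +45 → 45 < 60
No further overflows.

Harrow, Kelston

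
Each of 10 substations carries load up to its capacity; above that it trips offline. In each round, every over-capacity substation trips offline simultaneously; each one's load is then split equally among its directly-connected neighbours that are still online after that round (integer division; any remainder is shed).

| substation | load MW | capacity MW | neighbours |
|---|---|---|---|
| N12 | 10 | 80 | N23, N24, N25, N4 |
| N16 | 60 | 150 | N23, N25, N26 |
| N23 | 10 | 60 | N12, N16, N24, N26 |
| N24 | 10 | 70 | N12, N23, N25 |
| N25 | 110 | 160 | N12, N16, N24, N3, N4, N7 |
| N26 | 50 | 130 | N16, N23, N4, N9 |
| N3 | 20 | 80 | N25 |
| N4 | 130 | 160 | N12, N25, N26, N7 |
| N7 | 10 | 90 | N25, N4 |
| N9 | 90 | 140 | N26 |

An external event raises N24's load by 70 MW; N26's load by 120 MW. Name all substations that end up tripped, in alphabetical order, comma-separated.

Round 1 — N24 at 80 > 70; N26 at 170 > 130. N24, N26 trip offline.
  N24 sheds 80 MW to N12, N23, N25: 26 each (2 lost).
    N12: 10+26 = 36 ≤ 80
    N23: 10+26 = 36 ≤ 60
    N25: 110+26 = 136 ≤ 160
  N26 sheds 170 MW to N16, N23, N4, N9: 42 each (2 lost).
    N16: 60+42 = 102 ≤ 150
    N23: 36+42 = 78 > 60
    N4: 130+42 = 172 > 160
    N9: 90+42 = 132 ≤ 140
Round 2 — N23, N4 trip offline.
  N23 sheds 78 MW to N12, N16: 39 each.
    N12: 36+39 = 75 ≤ 80
    N16: 102+39 = 141 ≤ 150
  N4 sheds 172 MW to N12, N25, N7: 57 each (1 lost).
    N12: 75+57 = 132 > 80
    N25: 136+57 = 193 > 160
    N7: 10+57 = 67 ≤ 90
Round 3 — N12, N25 trip offline.
  N12 sheds 132 MW: no online neighbours, lost.
  N25 sheds 193 MW to N16, N3, N7: 64 each (1 lost).
    N16: 141+64 = 205 > 150
    N3: 20+64 = 84 > 80
    N7: 67+64 = 131 > 90
Round 4 — N16, N3, N7 trip offline.
  N16 sheds 205 MW: no online neighbours, lost.
  N3 sheds 84 MW: no online neighbours, lost.
  N7 sheds 131 MW: no online neighbours, lost.
No further trips.

N12, N16, N23, N24, N25, N26, N3, N4, N7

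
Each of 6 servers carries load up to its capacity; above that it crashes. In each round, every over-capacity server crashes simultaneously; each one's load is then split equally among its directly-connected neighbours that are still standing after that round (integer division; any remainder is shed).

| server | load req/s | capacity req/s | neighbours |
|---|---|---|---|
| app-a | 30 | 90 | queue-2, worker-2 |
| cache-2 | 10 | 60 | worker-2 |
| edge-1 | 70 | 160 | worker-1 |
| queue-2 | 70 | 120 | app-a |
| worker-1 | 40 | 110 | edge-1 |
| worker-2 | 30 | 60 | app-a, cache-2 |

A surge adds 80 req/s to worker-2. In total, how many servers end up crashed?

Round 1 — worker-2 at 110 > 60. worker-2 crashes.
  worker-2 sheds 110 req/s to app-a, cache-2: 55 each.
    app-a: 30+55 = 85 ≤ 90
    cache-2: 10+55 = 65 > 60
Round 2 — cache-2 crashes.
  cache-2 sheds 65 req/s: no online neighbours, lost.
No further crashes.

2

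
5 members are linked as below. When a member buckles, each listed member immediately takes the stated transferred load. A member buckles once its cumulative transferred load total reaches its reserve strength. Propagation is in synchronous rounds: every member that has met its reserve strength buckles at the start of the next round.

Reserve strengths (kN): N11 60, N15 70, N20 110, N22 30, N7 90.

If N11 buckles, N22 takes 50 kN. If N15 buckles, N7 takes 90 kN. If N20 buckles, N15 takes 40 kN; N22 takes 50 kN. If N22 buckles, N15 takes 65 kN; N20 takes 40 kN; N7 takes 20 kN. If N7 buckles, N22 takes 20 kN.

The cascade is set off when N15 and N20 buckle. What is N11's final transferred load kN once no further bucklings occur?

Round 1 — N15, N20 buckle (initial).
  N22: +50 → 50 ≥ 30
  N7: +90 → 90 ≥ 90
Round 2 — N22, N7 buckle.
No further bucklings.

0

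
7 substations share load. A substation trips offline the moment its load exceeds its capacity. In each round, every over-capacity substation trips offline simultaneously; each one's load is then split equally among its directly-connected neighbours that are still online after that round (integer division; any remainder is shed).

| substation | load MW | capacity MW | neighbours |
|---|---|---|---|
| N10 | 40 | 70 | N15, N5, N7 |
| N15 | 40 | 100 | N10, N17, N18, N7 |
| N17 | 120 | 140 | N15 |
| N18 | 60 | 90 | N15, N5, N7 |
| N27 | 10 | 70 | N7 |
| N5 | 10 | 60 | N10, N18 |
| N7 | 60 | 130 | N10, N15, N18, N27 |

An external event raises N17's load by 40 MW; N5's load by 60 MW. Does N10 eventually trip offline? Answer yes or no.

Round 1 — N17 at 160 > 140; N5 at 70 > 60. N17, N5 trip offline.
  N17 sheds 160 MW to N15: 160 each.
    N15: 40+160 = 200 > 100
  N5 sheds 70 MW to N10, N18: 35 each.
    N10: 40+35 = 75 > 70
    N18: 60+35 = 95 > 90
Round 2 — N10, N15, N18 trip offline.
  N10 sheds 75 MW to N7: 75 each.
    N7: 60+75 = 135 > 130
  N15 sheds 200 MW to N7: 200 each.
    N7: 135+200 = 335 > 130
  N18 sheds 95 MW to N7: 95 each.
    N7: 335+95 = 430 > 130
Round 3 — N7 trips offline.
  N7 sheds 430 MW to N27: 430 each.
    N27: 10+430 = 440 > 70
Round 4 — N27 trips offline.
  N27 sheds 440 MW: no online neighbours, lost.
No further trips.

yes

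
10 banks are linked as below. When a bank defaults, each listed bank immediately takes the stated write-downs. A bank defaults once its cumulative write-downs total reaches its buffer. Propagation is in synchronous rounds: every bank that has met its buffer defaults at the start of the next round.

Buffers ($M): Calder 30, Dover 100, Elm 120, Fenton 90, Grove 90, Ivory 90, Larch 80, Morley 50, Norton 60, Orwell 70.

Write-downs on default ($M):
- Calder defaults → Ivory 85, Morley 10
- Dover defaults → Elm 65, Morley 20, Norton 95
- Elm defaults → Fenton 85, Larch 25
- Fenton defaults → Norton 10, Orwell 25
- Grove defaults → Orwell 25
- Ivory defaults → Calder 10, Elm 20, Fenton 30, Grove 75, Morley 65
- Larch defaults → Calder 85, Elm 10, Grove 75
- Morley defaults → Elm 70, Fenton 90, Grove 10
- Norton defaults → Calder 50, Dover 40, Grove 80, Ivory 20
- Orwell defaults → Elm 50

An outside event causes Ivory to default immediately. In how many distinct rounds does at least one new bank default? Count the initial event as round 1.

Round 1 — Ivory defaults (initial).
  Calder: +10 → 10 < 30
  Elm: +20 → 20 < 120
  Fenton: +30 → 30 < 90
  Grove: +75 → 75 < 90
  Morley: +65 → 65 ≥ 50
Round 2 — Morley defaults.
  Elm: +70 → 90 < 120
  Fenton: +90 → 120 ≥ 90
  Grove: +10 → 85 < 90
Round 3 — Fenton defaults.
  Norton: +10 → 10 < 60
  Orwell: +25 → 25 < 70
No further defaults.

3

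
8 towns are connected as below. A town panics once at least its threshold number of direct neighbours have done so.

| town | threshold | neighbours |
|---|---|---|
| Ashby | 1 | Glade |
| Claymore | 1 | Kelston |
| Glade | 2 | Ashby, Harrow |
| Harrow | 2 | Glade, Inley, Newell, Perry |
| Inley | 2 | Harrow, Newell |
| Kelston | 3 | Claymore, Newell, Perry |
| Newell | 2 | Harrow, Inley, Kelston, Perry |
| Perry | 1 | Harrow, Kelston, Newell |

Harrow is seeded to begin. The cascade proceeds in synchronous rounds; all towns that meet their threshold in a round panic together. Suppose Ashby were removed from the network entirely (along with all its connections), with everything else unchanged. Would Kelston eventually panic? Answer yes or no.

no

With Ashby removed:
Round 1 — Harrow panics (initial).
Round 2 — checking thresholds:
  Glade: 1 of 1 neighbours < 2, not yet.
  Inley: 1 of 2 neighbours < 2, not yet.
  Newell: 1 of 4 neighbours < 2, not yet.
  Perry: 1 of 3 neighbours ≥ 1, panics.
Round 3 — checking thresholds:
  Glade: 1 of 1 neighbours < 2, not yet.
  Inley: 1 of 2 neighbours < 2, not yet.
  Kelston: 1 of 3 neighbours < 3, not yet.
  Newell: 2 of 4 neighbours ≥ 2, panics.
Round 4 — checking thresholds:
  Glade: 1 of 1 neighbours < 2, not yet.
  Inley: 2 of 2 neighbours ≥ 2, panics.
  Kelston: 2 of 3 neighbours < 3, not yet.
Round 5 — no new panics; cascade stops.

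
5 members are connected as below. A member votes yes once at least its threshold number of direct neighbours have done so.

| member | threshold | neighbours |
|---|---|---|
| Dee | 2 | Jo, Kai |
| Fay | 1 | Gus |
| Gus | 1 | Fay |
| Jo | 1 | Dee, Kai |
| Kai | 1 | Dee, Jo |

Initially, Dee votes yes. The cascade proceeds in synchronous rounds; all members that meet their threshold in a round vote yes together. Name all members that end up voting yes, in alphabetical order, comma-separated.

Round 1 — Dee votes yes (initial).
Round 2 — checking thresholds:
  Jo: 1 of 2 neighbours ≥ 1, votes yes.
  Kai: 1 of 2 neighbours ≥ 1, votes yes.
Round 3 — no new yes votes; cascade stops.

Dee, Jo, Kai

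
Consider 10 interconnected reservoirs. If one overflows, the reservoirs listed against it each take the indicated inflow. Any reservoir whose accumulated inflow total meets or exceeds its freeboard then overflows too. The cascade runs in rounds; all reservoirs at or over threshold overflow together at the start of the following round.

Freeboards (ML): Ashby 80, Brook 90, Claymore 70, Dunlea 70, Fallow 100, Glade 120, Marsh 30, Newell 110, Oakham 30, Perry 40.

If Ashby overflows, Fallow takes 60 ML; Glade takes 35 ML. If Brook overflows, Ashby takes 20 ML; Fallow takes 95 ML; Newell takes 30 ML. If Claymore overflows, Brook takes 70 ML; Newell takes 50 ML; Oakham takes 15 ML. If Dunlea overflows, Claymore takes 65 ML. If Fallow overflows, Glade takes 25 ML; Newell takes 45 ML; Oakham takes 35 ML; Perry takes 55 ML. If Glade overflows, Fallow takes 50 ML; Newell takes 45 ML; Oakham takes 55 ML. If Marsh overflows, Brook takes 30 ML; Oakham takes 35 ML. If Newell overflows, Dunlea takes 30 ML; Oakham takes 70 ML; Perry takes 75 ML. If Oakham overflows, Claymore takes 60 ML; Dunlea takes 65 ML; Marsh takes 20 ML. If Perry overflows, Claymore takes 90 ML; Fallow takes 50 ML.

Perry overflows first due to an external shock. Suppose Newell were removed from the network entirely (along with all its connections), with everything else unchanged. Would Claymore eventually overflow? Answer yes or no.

With Newell removed:
Round 1 — Perry overflows (initial).
  Claymore: +90 → 90 ≥ 70
  Fallow: +50 → 50 < 100
Round 2 — Claymore overflows.
  Brook: +70 → 70 < 90
  Oakham: +15 → 15 < 30
No further overflows.

yes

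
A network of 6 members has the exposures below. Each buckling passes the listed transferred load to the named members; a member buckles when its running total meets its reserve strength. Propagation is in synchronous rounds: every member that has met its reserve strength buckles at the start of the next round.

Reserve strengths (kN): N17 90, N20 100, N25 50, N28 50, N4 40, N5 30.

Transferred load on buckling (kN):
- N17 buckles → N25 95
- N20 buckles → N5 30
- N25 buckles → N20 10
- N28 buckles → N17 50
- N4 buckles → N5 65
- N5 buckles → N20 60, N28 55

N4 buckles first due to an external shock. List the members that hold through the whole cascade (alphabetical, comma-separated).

N17, N20, N25

Round 1 — N4 buckles (initial).
  N5: +65 → 65 ≥ 30
Round 2 — N5 buckles.
  N20: +60 → 60 < 100
  N28: +55 → 55 ≥ 50
Round 3 — N28 buckles.
  N17: +50 → 50 < 90
No further bucklings.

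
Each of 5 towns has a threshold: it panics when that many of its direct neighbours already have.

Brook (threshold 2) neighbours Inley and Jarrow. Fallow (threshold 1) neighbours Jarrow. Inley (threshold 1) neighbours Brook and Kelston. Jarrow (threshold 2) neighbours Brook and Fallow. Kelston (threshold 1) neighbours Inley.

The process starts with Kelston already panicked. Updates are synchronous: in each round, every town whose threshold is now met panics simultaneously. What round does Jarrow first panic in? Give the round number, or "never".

never

Round 1 — Kelston panics (initial).
Round 2 — checking thresholds:
  Inley: 1 of 2 neighbours ≥ 1, panics.
Round 3 — no new panics; cascade stops.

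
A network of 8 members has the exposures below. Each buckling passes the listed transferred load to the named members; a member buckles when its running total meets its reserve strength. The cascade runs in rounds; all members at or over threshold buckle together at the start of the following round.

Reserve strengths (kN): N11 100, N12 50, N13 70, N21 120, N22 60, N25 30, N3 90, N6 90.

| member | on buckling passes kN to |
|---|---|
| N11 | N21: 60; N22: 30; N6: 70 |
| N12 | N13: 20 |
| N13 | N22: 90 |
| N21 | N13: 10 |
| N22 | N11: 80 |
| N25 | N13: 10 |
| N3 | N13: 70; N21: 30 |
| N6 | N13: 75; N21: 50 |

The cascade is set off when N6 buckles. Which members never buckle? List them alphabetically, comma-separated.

Round 1 — N6 buckles (initial).
  N13: +75 → 75 ≥ 70
  N21: +50 → 50 < 120
Round 2 — N13 buckles.
  N22: +90 → 90 ≥ 60
Round 3 — N22 buckles.
  N11: +80 → 80 < 100
No further bucklings.

N11, N12, N21, N25, N3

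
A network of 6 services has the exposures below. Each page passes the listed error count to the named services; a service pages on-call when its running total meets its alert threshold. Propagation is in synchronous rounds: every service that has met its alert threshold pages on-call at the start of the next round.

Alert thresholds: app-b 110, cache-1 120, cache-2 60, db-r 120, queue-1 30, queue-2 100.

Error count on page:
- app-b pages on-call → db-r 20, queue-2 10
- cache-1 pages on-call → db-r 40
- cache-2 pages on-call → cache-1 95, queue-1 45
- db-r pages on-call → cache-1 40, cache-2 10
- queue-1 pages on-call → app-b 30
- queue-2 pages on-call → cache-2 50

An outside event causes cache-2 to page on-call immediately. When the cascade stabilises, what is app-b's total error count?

Round 1 — cache-2 pages on-call (initial).
  cache-1: +95 → 95 < 120
  queue-1: +45 → 45 ≥ 30
Round 2 — queue-1 pages on-call.
  app-b: +30 → 30 < 110
No further pages.

30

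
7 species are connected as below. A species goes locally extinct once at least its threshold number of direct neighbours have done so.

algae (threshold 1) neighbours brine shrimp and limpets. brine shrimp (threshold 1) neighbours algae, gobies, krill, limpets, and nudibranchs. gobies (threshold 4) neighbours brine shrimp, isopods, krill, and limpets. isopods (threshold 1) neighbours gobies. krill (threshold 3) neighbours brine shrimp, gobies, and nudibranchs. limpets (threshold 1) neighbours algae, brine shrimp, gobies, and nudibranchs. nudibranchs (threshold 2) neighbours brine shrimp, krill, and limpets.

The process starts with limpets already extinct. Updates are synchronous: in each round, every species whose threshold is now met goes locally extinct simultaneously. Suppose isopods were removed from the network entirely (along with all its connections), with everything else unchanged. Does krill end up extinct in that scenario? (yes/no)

With isopods removed:
Round 1 — limpets goes locally extinct (initial).
Round 2 — checking thresholds:
  algae: 1 of 2 neighbours ≥ 1, goes locally extinct.
  brine shrimp: 1 of 5 neighbours ≥ 1, goes locally extinct.
  gobies: 1 of 3 neighbours < 4, holds.
  nudibranchs: 1 of 3 neighbours < 2, holds.
Round 3 — checking thresholds:
  gobies: 2 of 3 neighbours < 4, holds.
  krill: 1 of 3 neighbours < 3, holds.
  nudibranchs: 2 of 3 neighbours ≥ 2, goes locally extinct.
Round 4 — no new extinctions; cascade stops.

no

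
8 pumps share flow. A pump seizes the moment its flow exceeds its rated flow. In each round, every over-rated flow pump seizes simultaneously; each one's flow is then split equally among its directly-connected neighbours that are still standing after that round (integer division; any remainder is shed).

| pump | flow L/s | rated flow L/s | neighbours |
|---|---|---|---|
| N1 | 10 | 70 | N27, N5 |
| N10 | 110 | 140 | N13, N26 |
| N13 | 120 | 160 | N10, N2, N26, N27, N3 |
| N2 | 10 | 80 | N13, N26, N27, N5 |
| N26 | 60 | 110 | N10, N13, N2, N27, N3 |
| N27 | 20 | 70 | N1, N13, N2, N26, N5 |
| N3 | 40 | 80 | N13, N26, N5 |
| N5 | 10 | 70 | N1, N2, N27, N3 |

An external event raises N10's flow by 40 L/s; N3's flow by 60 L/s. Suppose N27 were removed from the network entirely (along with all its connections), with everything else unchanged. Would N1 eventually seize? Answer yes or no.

yes

With N27 removed:
Round 1 — N10 at 150 > 140; N3 at 100 > 80. N10, N3 seize.
  N10 sheds 150 L/s to N13, N26: 75 each.
    N13: 120+75 = 195 > 160
    N26: 60+75 = 135 > 110
  N3 sheds 100 L/s to N13, N26, N5: 33 each (1 lost).
    N13: 195+33 = 228 > 160
    N26: 135+33 = 168 > 110
    N5: 10+33 = 43 ≤ 70
Round 2 — N13, N26 seize.
  N13 sheds 228 L/s to N2: 228 each.
    N2: 10+228 = 238 > 80
  N26 sheds 168 L/s to N2: 168 each.
    N2: 238+168 = 406 > 80
Round 3 — N2 seizes.
  N2 sheds 406 L/s to N5: 406 each.
    N5: 43+406 = 449 > 70
Round 4 — N5 seizes.
  N5 sheds 449 L/s to N1: 449 each.
    N1: 10+449 = 459 > 70
Round 5 — N1 seizes.
  N1 sheds 459 L/s: no online neighbours, lost.
No further seizures.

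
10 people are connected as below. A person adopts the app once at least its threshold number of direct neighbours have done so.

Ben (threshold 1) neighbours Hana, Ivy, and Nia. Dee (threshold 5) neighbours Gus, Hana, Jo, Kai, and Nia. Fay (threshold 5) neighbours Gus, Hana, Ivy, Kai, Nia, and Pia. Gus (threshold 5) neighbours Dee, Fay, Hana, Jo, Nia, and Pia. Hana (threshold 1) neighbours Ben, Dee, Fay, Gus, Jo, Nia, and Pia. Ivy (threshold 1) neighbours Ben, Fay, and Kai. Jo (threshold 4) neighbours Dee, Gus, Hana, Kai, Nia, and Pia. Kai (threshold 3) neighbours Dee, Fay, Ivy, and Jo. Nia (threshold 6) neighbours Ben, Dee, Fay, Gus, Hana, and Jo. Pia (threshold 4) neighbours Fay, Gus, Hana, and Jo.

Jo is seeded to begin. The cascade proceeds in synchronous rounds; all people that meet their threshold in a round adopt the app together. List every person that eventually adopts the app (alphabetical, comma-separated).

Ben, Hana, Ivy, Jo

Round 1 — Jo adopts the app (initial).
Round 2 — checking thresholds:
  Dee: 1 of 5 neighbours < 5, holds.
  Gus: 1 of 6 neighbours < 5, holds.
  Hana: 1 of 7 neighbours ≥ 1, adopts the app.
  Kai: 1 of 4 neighbours < 3, holds.
  Nia: 1 of 6 neighbours < 6, holds.
  Pia: 1 of 4 neighbours < 4, holds.
Round 3 — checking thresholds:
  Ben: 1 of 3 neighbours ≥ 1, adopts the app.
  Dee: 2 of 5 neighbours < 5, holds.
  Fay: 1 of 6 neighbours < 5, holds.
  Gus: 2 of 6 neighbours < 5, holds.
  Kai: 1 of 4 neighbours < 3, holds.
  Nia: 2 of 6 neighbours < 6, holds.
  Pia: 2 of 4 neighbours < 4, holds.
Round 4 — checking thresholds:
  Dee: 2 of 5 neighbours < 5, holds.
  Fay: 1 of 6 neighbours < 5, holds.
  Gus: 2 of 6 neighbours < 5, holds.
  Ivy: 1 of 3 neighbours ≥ 1, adopts the app.
  Kai: 1 of 4 neighbours < 3, holds.
  Nia: 3 of 6 neighbours < 6, holds.
  Pia: 2 of 4 neighbours < 4, holds.
Round 5 — no new adoptions; cascade stops.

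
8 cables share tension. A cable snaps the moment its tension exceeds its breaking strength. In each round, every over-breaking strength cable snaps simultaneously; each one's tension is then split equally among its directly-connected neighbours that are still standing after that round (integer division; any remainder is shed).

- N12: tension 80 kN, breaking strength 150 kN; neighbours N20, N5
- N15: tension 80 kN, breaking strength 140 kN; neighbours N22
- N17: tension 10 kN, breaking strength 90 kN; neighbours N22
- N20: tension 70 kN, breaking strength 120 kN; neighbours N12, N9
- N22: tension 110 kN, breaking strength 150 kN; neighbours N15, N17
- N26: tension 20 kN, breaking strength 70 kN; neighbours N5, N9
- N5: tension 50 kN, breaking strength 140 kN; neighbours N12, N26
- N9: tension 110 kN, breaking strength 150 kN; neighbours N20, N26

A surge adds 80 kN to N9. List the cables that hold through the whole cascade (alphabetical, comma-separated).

Round 1 — N9 at 190 > 150. N9 snaps.
  N9 sheds 190 kN to N20, N26: 95 each.
    N20: 70+95 = 165 > 120
    N26: 20+95 = 115 > 70
Round 2 — N20, N26 snap.
  N20 sheds 165 kN to N12: 165 each.
    N12: 80+165 = 245 > 150
  N26 sheds 115 kN to N5: 115 each.
    N5: 50+115 = 165 > 140
Round 3 — N12, N5 snap.
  N12 sheds 245 kN: no online neighbours, lost.
  N5 sheds 165 kN: no online neighbours, lost.
No further breaks.

N15, N17, N22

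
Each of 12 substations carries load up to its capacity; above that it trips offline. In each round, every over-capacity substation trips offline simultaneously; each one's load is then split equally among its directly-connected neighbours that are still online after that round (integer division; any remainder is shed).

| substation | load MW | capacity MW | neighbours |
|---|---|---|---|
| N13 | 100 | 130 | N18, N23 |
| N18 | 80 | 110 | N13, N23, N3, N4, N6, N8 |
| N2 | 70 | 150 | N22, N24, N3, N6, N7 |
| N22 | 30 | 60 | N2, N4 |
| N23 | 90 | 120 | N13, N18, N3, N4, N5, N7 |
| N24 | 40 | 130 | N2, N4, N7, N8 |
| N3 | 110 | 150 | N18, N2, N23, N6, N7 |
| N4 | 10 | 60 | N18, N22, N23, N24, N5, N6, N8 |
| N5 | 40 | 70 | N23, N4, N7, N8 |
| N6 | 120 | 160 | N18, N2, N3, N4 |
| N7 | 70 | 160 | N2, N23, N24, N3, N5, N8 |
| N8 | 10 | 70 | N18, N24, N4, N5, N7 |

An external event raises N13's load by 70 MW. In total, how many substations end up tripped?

Round 1 — N13 at 170 > 130. N13 trips offline.
  N13 sheds 170 MW to N18, N23: 85 each.
    N18: 80+85 = 165 > 110
    N23: 90+85 = 175 > 120
Round 2 — N18, N23 trip offline.
  N18 sheds 165 MW to N3, N4, N6, N8: 41 each (1 lost).
    N3: 110+41 = 151 > 150
    N4: 10+41 = 51 ≤ 60
    N6: 120+41 = 161 > 160
    N8: 10+41 = 51 ≤ 70
  N23 sheds 175 MW to N3, N4, N5, N7: 43 each (3 lost).
    N3: 151+43 = 194 > 150
    N4: 51+43 = 94 > 60
    N5: 40+43 = 83 > 70
    N7: 70+43 = 113 ≤ 160
Round 3 — N3, N4, N5, N6 trip offline.
  N3 sheds 194 MW to N2, N7: 97 each.
    N2: 70+97 = 167 > 150
    N7: 113+97 = 210 > 160
  N4 sheds 94 MW to N22, N24, N8: 31 each (1 lost).
    N22: 30+31 = 61 > 60
    N24: 40+31 = 71 ≤ 130
    N8: 51+31 = 82 > 70
  N5 sheds 83 MW to N7, N8: 41 each (1 lost).
    N7: 210+41 = 251 > 160
    N8: 82+41 = 123 > 70
  N6 sheds 161 MW to N2: 161 each.
    N2: 167+161 = 328 > 150
Round 4 — N2, N22, N7, N8 trip offline.
  N2 sheds 328 MW to N24: 328 each.
    N24: 71+328 = 399 > 130
  N22 sheds 61 MW: no online neighbours, lost.
  N7 sheds 251 MW to N24: 251 each.
    N24: 399+251 = 650 > 130
  N8 sheds 123 MW to N24: 123 each.
    N24: 650+123 = 773 > 130
Round 5 — N24 trips offline.
  N24 sheds 773 MW: no online neighbours, lost.
No further trips.

12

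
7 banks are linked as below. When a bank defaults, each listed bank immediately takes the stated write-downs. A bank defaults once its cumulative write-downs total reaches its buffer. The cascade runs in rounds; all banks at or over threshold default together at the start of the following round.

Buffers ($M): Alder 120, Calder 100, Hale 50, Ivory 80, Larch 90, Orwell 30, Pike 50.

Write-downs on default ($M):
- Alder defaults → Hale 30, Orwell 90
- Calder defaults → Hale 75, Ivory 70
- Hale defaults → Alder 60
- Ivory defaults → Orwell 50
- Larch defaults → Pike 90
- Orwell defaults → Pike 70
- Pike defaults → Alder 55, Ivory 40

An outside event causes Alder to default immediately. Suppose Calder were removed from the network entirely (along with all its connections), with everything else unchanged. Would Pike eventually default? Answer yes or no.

With Calder removed:
Round 1 — Alder defaults (initial).
  Hale: +30 → 30 < 50
  Orwell: +90 → 90 ≥ 30
Round 2 — Orwell defaults.
  Pike: +70 → 70 ≥ 50
Round 3 — Pike defaults.
  Ivory: +40 → 40 < 80
No further defaults.

yes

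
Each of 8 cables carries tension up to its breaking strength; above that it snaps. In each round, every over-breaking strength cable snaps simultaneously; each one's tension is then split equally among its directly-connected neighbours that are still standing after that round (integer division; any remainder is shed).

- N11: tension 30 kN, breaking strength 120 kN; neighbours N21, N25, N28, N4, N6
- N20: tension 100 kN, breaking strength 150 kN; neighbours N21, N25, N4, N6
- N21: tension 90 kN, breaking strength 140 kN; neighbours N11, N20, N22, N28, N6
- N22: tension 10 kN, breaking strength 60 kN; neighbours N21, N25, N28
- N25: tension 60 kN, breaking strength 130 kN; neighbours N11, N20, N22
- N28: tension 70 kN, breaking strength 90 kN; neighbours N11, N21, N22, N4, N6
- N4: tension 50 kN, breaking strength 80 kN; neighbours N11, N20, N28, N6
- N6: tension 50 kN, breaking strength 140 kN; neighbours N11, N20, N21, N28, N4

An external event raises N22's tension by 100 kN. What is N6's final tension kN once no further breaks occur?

126

Round 1 — N22 at 110 > 60. N22 snaps.
  N22 sheds 110 kN to N21, N25, N28: 36 each (2 lost).
    N21: 90+36 = 126 ≤ 140
    N25: 60+36 = 96 ≤ 130
    N28: 70+36 = 106 > 90
Round 2 — N28 snaps.
  N28 sheds 106 kN to N11, N21, N4, N6: 26 each (2 lost).
    N11: 30+26 = 56 ≤ 120
    N21: 126+26 = 152 > 140
    N4: 50+26 = 76 ≤ 80
    N6: 50+26 = 76 ≤ 140
Round 3 — N21 snaps.
  N21 sheds 152 kN to N11, N20, N6: 50 each (2 lost).
    N11: 56+50 = 106 ≤ 120
    N20: 100+50 = 150 ≤ 150
    N6: 76+50 = 126 ≤ 140
No further breaks.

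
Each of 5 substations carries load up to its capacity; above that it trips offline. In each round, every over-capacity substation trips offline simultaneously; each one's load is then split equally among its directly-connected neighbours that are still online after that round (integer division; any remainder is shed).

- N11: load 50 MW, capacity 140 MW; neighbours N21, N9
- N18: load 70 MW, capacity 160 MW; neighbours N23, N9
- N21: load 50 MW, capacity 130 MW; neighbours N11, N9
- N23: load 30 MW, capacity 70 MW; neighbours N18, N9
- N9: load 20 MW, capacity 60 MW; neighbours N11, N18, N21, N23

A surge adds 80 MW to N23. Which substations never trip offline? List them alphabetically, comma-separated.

Round 1 — N23 at 110 > 70. N23 trips offline.
  N23 sheds 110 MW to N18, N9: 55 each.
    N18: 70+55 = 125 ≤ 160
    N9: 20+55 = 75 > 60
Round 2 — N9 trips offline.
  N9 sheds 75 MW to N11, N18, N21: 25 each.
    N11: 50+25 = 75 ≤ 140
    N18: 125+25 = 150 ≤ 160
    N21: 50+25 = 75 ≤ 130
No further trips.

N11, N18, N21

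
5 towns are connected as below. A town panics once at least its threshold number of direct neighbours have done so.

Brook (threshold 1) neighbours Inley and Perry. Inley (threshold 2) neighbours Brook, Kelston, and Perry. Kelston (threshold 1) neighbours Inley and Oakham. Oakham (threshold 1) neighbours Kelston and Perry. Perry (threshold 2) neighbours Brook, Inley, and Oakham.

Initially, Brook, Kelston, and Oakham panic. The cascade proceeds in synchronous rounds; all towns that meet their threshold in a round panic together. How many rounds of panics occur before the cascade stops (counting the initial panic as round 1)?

2

Round 1 — Brook, Kelston, Oakham panic (initial).
Round 2 — checking thresholds:
  Inley: 2 of 3 neighbours ≥ 2, panics.
  Perry: 2 of 3 neighbours ≥ 2, panics.
Round 3 — no new panics; cascade stops.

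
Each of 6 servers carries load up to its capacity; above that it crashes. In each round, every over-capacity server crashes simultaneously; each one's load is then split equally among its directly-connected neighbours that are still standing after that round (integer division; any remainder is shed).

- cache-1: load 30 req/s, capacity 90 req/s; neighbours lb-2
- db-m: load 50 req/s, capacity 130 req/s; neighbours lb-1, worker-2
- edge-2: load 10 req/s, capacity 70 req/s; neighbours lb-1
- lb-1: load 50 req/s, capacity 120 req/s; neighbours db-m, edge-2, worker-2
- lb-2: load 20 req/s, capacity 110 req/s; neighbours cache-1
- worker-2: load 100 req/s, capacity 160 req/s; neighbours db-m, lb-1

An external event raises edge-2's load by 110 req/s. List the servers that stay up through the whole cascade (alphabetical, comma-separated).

cache-1, lb-2

Round 1 — edge-2 at 120 > 70. edge-2 crashes.
  edge-2 sheds 120 req/s to lb-1: 120 each.
    lb-1: 50+120 = 170 > 120
Round 2 — lb-1 crashes.
  lb-1 sheds 170 req/s to db-m, worker-2: 85 each.
    db-m: 50+85 = 135 > 130
    worker-2: 100+85 = 185 > 160
Round 3 — db-m, worker-2 crash.
  db-m sheds 135 req/s: no online neighbours, lost.
  worker-2 sheds 185 req/s: no online neighbours, lost.
No further crashes.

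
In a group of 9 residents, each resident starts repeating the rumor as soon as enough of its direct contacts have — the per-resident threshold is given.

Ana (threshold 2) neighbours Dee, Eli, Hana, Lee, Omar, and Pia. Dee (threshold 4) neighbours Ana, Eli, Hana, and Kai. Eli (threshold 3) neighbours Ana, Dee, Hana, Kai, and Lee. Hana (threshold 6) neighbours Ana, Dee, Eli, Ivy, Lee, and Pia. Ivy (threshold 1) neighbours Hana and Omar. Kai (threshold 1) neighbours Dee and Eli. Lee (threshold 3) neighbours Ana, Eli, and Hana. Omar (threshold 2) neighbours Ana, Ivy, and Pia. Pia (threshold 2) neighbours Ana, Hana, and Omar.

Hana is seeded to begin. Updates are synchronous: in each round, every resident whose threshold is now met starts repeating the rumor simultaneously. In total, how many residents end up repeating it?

2

Round 1 — Hana starts repeating the rumor (initial).
Round 2 — checking thresholds:
  Ana: 1 of 6 neighbours < 2, below threshold.
  Dee: 1 of 4 neighbours < 4, below threshold.
  Eli: 1 of 5 neighbours < 3, below threshold.
  Ivy: 1 of 2 neighbours ≥ 1, starts repeating the rumor.
  Lee: 1 of 3 neighbours < 3, below threshold.
  Pia: 1 of 3 neighbours < 2, below threshold.
Round 3 — no new spreads; cascade stops.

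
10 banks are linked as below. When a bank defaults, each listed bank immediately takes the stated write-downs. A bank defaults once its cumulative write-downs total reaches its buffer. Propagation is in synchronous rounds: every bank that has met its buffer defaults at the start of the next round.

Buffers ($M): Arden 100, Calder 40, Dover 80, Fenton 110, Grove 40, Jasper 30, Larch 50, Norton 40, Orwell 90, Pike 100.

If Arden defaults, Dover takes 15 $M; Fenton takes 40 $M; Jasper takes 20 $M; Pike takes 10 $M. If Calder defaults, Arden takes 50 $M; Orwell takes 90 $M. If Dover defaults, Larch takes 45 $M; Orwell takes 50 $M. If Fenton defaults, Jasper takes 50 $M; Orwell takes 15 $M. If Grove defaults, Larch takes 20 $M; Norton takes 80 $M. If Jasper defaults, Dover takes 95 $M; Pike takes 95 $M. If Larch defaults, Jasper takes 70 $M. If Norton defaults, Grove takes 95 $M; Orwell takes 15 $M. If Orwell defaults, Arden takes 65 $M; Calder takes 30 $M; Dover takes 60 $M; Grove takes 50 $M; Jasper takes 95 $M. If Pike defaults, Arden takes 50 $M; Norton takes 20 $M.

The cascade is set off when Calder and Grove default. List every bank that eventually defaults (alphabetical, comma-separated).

Round 1 — Calder, Grove default (initial).
  Arden: +50 → 50 < 100
  Larch: +20 → 20 < 50
  Norton: +80 → 80 ≥ 40
  Orwell: +90 → 90 ≥ 90
Round 2 — Norton, Orwell default.
  Arden: +65 → 115 ≥ 100
  Dover: +60 → 60 < 80
  Jasper: +95 → 95 ≥ 30
Round 3 — Arden, Jasper default.
  Dover: +15+95 → 170 ≥ 80
  Fenton: +40 → 40 < 110
  Pike: +10+95 → 105 ≥ 100
Round 4 — Dover, Pike default.
  Larch: +45 → 65 ≥ 50
Round 5 — Larch defaults.
No further defaults.

Arden, Calder, Dover, Grove, Jasper, Larch, Norton, Orwell, Pike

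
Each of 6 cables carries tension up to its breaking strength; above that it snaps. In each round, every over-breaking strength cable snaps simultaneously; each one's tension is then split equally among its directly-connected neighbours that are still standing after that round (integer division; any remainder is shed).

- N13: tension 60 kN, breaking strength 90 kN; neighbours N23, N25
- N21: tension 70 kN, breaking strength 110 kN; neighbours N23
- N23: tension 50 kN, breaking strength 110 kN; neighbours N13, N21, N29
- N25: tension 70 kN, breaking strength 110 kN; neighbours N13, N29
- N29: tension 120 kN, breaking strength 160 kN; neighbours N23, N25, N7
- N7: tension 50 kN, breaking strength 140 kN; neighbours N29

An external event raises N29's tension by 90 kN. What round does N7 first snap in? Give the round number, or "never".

never

Round 1 — N29 at 210 > 160. N29 snaps.
  N29 sheds 210 kN to N23, N25, N7: 70 each.
    N23: 50+70 = 120 > 110
    N25: 70+70 = 140 > 110
    N7: 50+70 = 120 ≤ 140
Round 2 — N23, N25 snap.
  N23 sheds 120 kN to N13, N21: 60 each.
    N13: 60+60 = 120 > 90
    N21: 70+60 = 130 > 110
  N25 sheds 140 kN to N13: 140 each.
    N13: 120+140 = 260 > 90
Round 3 — N13, N21 snap.
  N13 sheds 260 kN: no online neighbours, lost.
  N21 sheds 130 kN: no online neighbours, lost.
No further breaks.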